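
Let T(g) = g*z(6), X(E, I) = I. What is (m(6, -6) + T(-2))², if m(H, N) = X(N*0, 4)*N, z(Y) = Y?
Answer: 1296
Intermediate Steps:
m(H, N) = 4*N
T(g) = 6*g (T(g) = g*6 = 6*g)
(m(6, -6) + T(-2))² = (4*(-6) + 6*(-2))² = (-24 - 12)² = (-36)² = 1296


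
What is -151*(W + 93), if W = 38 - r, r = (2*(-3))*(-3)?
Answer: -17063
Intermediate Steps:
r = 18 (r = -6*(-3) = 18)
W = 20 (W = 38 - 1*18 = 38 - 18 = 20)
-151*(W + 93) = -151*(20 + 93) = -151*113 = -17063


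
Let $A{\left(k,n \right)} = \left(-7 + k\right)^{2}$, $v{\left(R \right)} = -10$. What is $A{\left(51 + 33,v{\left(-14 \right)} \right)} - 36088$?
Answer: $-30159$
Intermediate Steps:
$A{\left(51 + 33,v{\left(-14 \right)} \right)} - 36088 = \left(-7 + \left(51 + 33\right)\right)^{2} - 36088 = \left(-7 + 84\right)^{2} - 36088 = 77^{2} - 36088 = 5929 - 36088 = -30159$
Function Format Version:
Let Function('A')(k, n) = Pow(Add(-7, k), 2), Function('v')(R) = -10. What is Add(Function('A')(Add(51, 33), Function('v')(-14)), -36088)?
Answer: -30159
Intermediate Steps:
Add(Function('A')(Add(51, 33), Function('v')(-14)), -36088) = Add(Pow(Add(-7, Add(51, 33)), 2), -36088) = Add(Pow(Add(-7, 84), 2), -36088) = Add(Pow(77, 2), -36088) = Add(5929, -36088) = -30159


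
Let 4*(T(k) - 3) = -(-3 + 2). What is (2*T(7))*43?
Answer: 559/2 ≈ 279.50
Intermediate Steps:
T(k) = 13/4 (T(k) = 3 + (-(-3 + 2))/4 = 3 + (-1*(-1))/4 = 3 + (1/4)*1 = 3 + 1/4 = 13/4)
(2*T(7))*43 = (2*(13/4))*43 = (13/2)*43 = 559/2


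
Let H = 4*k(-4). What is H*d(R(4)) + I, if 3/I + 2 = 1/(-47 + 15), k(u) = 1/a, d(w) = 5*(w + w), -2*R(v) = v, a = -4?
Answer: 1204/65 ≈ 18.523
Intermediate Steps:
R(v) = -v/2
d(w) = 10*w (d(w) = 5*(2*w) = 10*w)
k(u) = -1/4 (k(u) = 1/(-4) = -1/4)
I = -96/65 (I = 3/(-2 + 1/(-47 + 15)) = 3/(-2 + 1/(-32)) = 3/(-2 - 1/32) = 3/(-65/32) = 3*(-32/65) = -96/65 ≈ -1.4769)
H = -1 (H = 4*(-1/4) = -1)
H*d(R(4)) + I = -10*(-1/2*4) - 96/65 = -10*(-2) - 96/65 = -1*(-20) - 96/65 = 20 - 96/65 = 1204/65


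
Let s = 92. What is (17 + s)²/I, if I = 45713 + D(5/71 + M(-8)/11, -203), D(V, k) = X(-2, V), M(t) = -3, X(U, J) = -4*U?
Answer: 11881/45721 ≈ 0.25986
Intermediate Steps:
D(V, k) = 8 (D(V, k) = -4*(-2) = 8)
I = 45721 (I = 45713 + 8 = 45721)
(17 + s)²/I = (17 + 92)²/45721 = 109²*(1/45721) = 11881*(1/45721) = 11881/45721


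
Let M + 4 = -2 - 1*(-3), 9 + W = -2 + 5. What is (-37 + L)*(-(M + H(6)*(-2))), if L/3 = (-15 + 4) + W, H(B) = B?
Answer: -1320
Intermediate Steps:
W = -6 (W = -9 + (-2 + 5) = -9 + 3 = -6)
M = -3 (M = -4 + (-2 - 1*(-3)) = -4 + (-2 + 3) = -4 + 1 = -3)
L = -51 (L = 3*((-15 + 4) - 6) = 3*(-11 - 6) = 3*(-17) = -51)
(-37 + L)*(-(M + H(6)*(-2))) = (-37 - 51)*(-(-3 + 6*(-2))) = -(-88)*(-3 - 12) = -(-88)*(-15) = -88*15 = -1320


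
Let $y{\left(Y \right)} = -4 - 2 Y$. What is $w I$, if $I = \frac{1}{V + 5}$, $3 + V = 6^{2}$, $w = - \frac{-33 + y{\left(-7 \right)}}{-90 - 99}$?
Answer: $- \frac{23}{7182} \approx -0.0032024$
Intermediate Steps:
$y{\left(Y \right)} = -4 - 2 Y$
$w = - \frac{23}{189}$ ($w = - \frac{-33 - -10}{-90 - 99} = - \frac{-33 + \left(-4 + 14\right)}{-189} = - \frac{\left(-33 + 10\right) \left(-1\right)}{189} = - \frac{\left(-23\right) \left(-1\right)}{189} = \left(-1\right) \frac{23}{189} = - \frac{23}{189} \approx -0.12169$)
$V = 33$ ($V = -3 + 6^{2} = -3 + 36 = 33$)
$I = \frac{1}{38}$ ($I = \frac{1}{33 + 5} = \frac{1}{38} \approx 0.026316$)
$w I = \left(- \frac{23}{189}\right) \frac{1}{38} = - \frac{23}{7182}$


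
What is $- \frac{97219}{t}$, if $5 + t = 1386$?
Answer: $- \frac{97219}{1381} \approx -70.398$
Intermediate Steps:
$t = 1381$ ($t = -5 + 1386 = 1381$)
$- \frac{97219}{t} = - \frac{97219}{1381}$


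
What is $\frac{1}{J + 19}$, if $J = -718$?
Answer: $- \frac{1}{699} \approx -0.0014306$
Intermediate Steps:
$\frac{1}{J + 19} = \frac{1}{-718 + 19} = \frac{1}{-699} = - \frac{1}{699}$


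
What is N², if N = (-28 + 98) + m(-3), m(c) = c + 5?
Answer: 5184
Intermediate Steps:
m(c) = 5 + c
N = 72 (N = (-28 + 98) + (5 - 3) = 70 + 2 = 72)
N² = 72² = 5184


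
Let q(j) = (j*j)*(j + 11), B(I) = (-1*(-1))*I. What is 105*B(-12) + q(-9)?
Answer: -1098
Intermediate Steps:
B(I) = I (B(I) = 1*I = I)
q(j) = j**2*(11 + j)
105*B(-12) + q(-9) = 105*(-12) + (-9)**2*(11 - 9) = -1260 + 81*2 = -1260 + 162 = -1098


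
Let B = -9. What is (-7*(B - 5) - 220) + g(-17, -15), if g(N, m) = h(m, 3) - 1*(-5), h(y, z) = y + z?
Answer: -129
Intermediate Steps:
g(N, m) = 8 + m (g(N, m) = (m + 3) - 1*(-5) = (3 + m) + 5 = 8 + m)
(-7*(B - 5) - 220) + g(-17, -15) = (-7*(-9 - 5) - 220) + (8 - 15) = (-7*(-14) - 220) - 7 = (98 - 220) - 7 = -122 - 7 = -129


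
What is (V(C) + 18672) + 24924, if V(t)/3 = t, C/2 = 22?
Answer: 43728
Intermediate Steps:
C = 44 (C = 2*22 = 44)
V(t) = 3*t
(V(C) + 18672) + 24924 = (3*44 + 18672) + 24924 = (132 + 18672) + 24924 = 18804 + 24924 = 43728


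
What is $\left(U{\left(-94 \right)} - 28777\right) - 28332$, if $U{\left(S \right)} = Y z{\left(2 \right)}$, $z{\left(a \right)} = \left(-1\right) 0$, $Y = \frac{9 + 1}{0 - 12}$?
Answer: $-57109$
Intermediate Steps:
$Y = - \frac{5}{6}$ ($Y = \frac{10}{-12} = 10 \left(- \frac{1}{12}\right) = - \frac{5}{6} \approx -0.83333$)
$z{\left(a \right)} = 0$
$U{\left(S \right)} = 0$ ($U{\left(S \right)} = \left(- \frac{5}{6}\right) 0 = 0$)
$\left(U{\left(-94 \right)} - 28777\right) - 28332 = \left(0 - 28777\right) - 28332 = -28777 - 28332 = -57109$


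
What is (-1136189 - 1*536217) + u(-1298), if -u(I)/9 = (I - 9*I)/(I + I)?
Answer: -1672370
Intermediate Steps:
u(I) = 36 (u(I) = -9*(I - 9*I)/(I + I) = -9*(-8*I)/(2*I) = -9*(-8*I)*1/(2*I) = -9*(-4) = 36)
(-1136189 - 1*536217) + u(-1298) = (-1136189 - 1*536217) + 36 = (-1136189 - 536217) + 36 = -1672406 + 36 = -1672370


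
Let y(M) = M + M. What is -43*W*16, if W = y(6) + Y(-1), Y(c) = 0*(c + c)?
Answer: -8256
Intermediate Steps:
Y(c) = 0 (Y(c) = 0*(2*c) = 0)
y(M) = 2*M
W = 12 (W = 2*6 + 0 = 12 + 0 = 12)
-43*W*16 = -43*12*16 = -516*16 = -8256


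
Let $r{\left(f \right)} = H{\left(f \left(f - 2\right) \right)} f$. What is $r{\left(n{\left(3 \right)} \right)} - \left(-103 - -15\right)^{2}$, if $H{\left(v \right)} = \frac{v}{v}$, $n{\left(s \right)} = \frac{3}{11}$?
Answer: $- \frac{85181}{11} \approx -7743.7$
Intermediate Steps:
$n{\left(s \right)} = \frac{3}{11}$ ($n{\left(s \right)} = 3 \cdot \frac{1}{11} = \frac{3}{11}$)
$H{\left(v \right)} = 1$
$r{\left(f \right)} = f$ ($r{\left(f \right)} = 1 f = f$)
$r{\left(n{\left(3 \right)} \right)} - \left(-103 - -15\right)^{2} = \frac{3}{11} - \left(-103 - -15\right)^{2} = \frac{3}{11} - \left(-103 + \left(-22 + 37\right)\right)^{2} = \frac{3}{11} - \left(-103 + 15\right)^{2} = \frac{3}{11} - \left(-88\right)^{2} = \frac{3}{11} - 7744 = - \frac{85181}{11}$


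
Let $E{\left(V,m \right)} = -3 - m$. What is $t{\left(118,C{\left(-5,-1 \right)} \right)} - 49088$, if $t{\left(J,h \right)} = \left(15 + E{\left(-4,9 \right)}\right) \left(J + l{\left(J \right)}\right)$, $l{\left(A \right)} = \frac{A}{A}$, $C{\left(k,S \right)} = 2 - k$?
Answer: $-48731$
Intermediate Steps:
$l{\left(A \right)} = 1$
$t{\left(J,h \right)} = 3 + 3 J$ ($t{\left(J,h \right)} = \left(15 - 12\right) \left(J + 1\right) = \left(15 - 12\right) \left(1 + J\right) = 3 \left(1 + J\right) = 3 + 3 J$)
$t{\left(118,C{\left(-5,-1 \right)} \right)} - 49088 = \left(3 + 3 \cdot 118\right) - 49088 = \left(3 + 354\right) - 49088 = 357 - 49088 = -48731$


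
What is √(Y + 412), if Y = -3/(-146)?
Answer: √8782630/146 ≈ 20.298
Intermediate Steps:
Y = 3/146 (Y = -3*(-1/146) = 3/146 ≈ 0.020548)
√(Y + 412) = √(3/146 + 412) = √(60155/146) = √8782630/146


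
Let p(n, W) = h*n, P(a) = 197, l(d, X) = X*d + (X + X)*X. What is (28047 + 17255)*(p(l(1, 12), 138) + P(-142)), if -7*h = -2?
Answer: 89652658/7 ≈ 1.2808e+7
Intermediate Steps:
l(d, X) = 2*X**2 + X*d (l(d, X) = X*d + (2*X)*X = X*d + 2*X**2 = 2*X**2 + X*d)
h = 2/7 (h = -1/7*(-2) = 2/7 ≈ 0.28571)
p(n, W) = 2*n/7
(28047 + 17255)*(p(l(1, 12), 138) + P(-142)) = (28047 + 17255)*(2*(12*(1 + 2*12))/7 + 197) = 45302*(2*(12*(1 + 24))/7 + 197) = 45302*(2*(12*25)/7 + 197) = 45302*((2/7)*300 + 197) = 45302*(600/7 + 197) = 45302*(1979/7) = 89652658/7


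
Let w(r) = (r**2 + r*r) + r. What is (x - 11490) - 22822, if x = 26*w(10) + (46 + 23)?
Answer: -28783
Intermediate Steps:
w(r) = r + 2*r**2 (w(r) = (r**2 + r**2) + r = 2*r**2 + r = r + 2*r**2)
x = 5529 (x = 26*(10*(1 + 2*10)) + (46 + 23) = 26*(10*(1 + 20)) + 69 = 26*(10*21) + 69 = 26*210 + 69 = 5460 + 69 = 5529)
(x - 11490) - 22822 = (5529 - 11490) - 22822 = -5961 - 22822 = -28783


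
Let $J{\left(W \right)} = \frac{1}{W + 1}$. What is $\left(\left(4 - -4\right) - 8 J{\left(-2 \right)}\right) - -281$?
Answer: $297$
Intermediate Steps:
$J{\left(W \right)} = \frac{1}{1 + W}$
$\left(\left(4 - -4\right) - 8 J{\left(-2 \right)}\right) - -281 = \left(\left(4 - -4\right) - \frac{8}{1 - 2}\right) - -281 = \left(\left(4 + 4\right) - \frac{8}{-1}\right) + 281 = \left(8 - -8\right) + 281 = \left(8 + 8\right) + 281 = 16 + 281 = 297$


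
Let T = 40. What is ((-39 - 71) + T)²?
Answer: 4900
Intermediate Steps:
((-39 - 71) + T)² = ((-39 - 71) + 40)² = (-110 + 40)² = (-70)² = 4900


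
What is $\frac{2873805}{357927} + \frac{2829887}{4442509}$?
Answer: $\frac{4593265846998}{530031306281} \approx 8.666$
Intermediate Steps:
$\frac{2873805}{357927} + \frac{2829887}{4442509} = 2873805 \cdot \frac{1}{357927} + 2829887 \cdot \frac{1}{4442509} = \frac{957935}{119309} + \frac{2829887}{4442509} = \frac{4593265846998}{530031306281}$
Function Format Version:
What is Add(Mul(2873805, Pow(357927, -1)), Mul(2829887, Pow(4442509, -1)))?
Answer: Rational(4593265846998, 530031306281) ≈ 8.6660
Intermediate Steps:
Add(Mul(2873805, Pow(357927, -1)), Mul(2829887, Pow(4442509, -1))) = Add(Mul(2873805, Rational(1, 357927)), Mul(2829887, Rational(1, 4442509))) = Add(Rational(957935, 119309), Rational(2829887, 4442509)) = Rational(4593265846998, 530031306281)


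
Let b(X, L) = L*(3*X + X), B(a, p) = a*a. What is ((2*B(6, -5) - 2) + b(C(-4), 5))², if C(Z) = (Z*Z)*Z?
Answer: 1464100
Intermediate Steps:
B(a, p) = a²
C(Z) = Z³ (C(Z) = Z²*Z = Z³)
b(X, L) = 4*L*X (b(X, L) = L*(4*X) = 4*L*X)
((2*B(6, -5) - 2) + b(C(-4), 5))² = ((2*6² - 2) + 4*5*(-4)³)² = ((2*36 - 2) + 4*5*(-64))² = ((72 - 2) - 1280)² = (70 - 1280)² = (-1210)² = 1464100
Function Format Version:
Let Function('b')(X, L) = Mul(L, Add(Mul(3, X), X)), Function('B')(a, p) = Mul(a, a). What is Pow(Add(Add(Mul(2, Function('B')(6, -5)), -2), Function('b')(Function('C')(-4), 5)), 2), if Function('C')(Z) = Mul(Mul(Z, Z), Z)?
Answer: 1464100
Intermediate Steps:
Function('B')(a, p) = Pow(a, 2)
Function('C')(Z) = Pow(Z, 3) (Function('C')(Z) = Mul(Pow(Z, 2), Z) = Pow(Z, 3))
Function('b')(X, L) = Mul(4, L, X) (Function('b')(X, L) = Mul(L, Mul(4, X)) = Mul(4, L, X))
Pow(Add(Add(Mul(2, Function('B')(6, -5)), -2), Function('b')(Function('C')(-4), 5)), 2) = Pow(Add(Add(Mul(2, Pow(6, 2)), -2), Mul(4, 5, Pow(-4, 3))), 2) = Pow(Add(Add(Mul(2, 36), -2), Mul(4, 5, -64)), 2) = Pow(Add(Add(72, -2), -1280), 2) = Pow(Add(70, -1280), 2) = Pow(-1210, 2) = 1464100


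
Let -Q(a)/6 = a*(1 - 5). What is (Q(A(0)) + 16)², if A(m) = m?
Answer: 256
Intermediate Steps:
Q(a) = 24*a (Q(a) = -6*a*(1 - 5) = -6*a*(-4) = -(-24)*a = 24*a)
(Q(A(0)) + 16)² = (24*0 + 16)² = (0 + 16)² = 16² = 256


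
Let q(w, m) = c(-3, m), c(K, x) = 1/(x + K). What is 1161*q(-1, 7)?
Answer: 1161/4 ≈ 290.25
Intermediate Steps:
c(K, x) = 1/(K + x)
q(w, m) = 1/(-3 + m)
1161*q(-1, 7) = 1161/(-3 + 7) = 1161/4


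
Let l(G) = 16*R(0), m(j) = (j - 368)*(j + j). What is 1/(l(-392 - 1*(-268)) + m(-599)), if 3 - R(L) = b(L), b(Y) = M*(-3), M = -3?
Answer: 1/1158370 ≈ 8.6328e-7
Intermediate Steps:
m(j) = 2*j*(-368 + j) (m(j) = (-368 + j)*(2*j) = 2*j*(-368 + j))
b(Y) = 9 (b(Y) = -3*(-3) = 9)
R(L) = -6 (R(L) = 3 - 1*9 = 3 - 9 = -6)
l(G) = -96 (l(G) = 16*(-6) = -96)
1/(l(-392 - 1*(-268)) + m(-599)) = 1/(-96 + 2*(-599)*(-368 - 599)) = 1/(-96 + 2*(-599)*(-967)) = 1/(-96 + 1158466) = 1/1158370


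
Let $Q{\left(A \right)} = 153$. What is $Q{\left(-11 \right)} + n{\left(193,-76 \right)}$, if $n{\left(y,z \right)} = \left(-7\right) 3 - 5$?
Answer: $127$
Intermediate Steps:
$n{\left(y,z \right)} = -26$ ($n{\left(y,z \right)} = -21 - 5 = -26$)
$Q{\left(-11 \right)} + n{\left(193,-76 \right)} = 153 - 26 = 127$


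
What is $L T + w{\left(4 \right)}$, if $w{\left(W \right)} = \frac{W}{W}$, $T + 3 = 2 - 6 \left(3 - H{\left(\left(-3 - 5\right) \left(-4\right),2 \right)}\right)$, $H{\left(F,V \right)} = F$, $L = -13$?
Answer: $-2248$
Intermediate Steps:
$T = 173$ ($T = -3 - \left(-2 + 6 \left(3 - \left(-3 - 5\right) \left(-4\right)\right)\right) = -3 - \left(-2 + 6 \left(3 - \left(-8\right) \left(-4\right)\right)\right) = -3 - \left(-2 + 6 \left(3 - 32\right)\right) = -3 + \left(2 - -174\right) = -3 + \left(2 + 174\right) = -3 + 176 = 173$)
$w{\left(W \right)} = 1$
$L T + w{\left(4 \right)} = \left(-13\right) 173 + 1 = -2249 + 1 = -2248$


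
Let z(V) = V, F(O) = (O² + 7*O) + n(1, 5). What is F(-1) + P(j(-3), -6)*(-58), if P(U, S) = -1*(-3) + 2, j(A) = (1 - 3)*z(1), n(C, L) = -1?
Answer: -297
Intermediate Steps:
F(O) = -1 + O² + 7*O (F(O) = (O² + 7*O) - 1 = -1 + O² + 7*O)
j(A) = -2 (j(A) = (1 - 3)*1 = -2*1 = -2)
P(U, S) = 5 (P(U, S) = 3 + 2 = 5)
F(-1) + P(j(-3), -6)*(-58) = (-1 + (-1)² + 7*(-1)) + 5*(-58) = (-1 + 1 - 7) - 290 = -7 - 290 = -297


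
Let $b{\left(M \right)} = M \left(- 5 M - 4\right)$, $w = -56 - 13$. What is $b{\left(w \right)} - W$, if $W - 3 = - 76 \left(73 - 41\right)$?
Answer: $-21100$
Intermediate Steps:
$w = -69$ ($w = -56 - 13 = -69$)
$b{\left(M \right)} = M \left(-4 - 5 M\right)$
$W = -2429$ ($W = 3 - 76 \left(73 - 41\right) = 3 - 2432 = -2429$)
$b{\left(w \right)} - W = \left(-1\right) \left(-69\right) \left(4 + 5 \left(-69\right)\right) - -2429 = \left(-1\right) \left(-69\right) \left(4 - 345\right) + 2429 = \left(-1\right) \left(-69\right) \left(-341\right) + 2429 = -23529 + 2429 = -21100$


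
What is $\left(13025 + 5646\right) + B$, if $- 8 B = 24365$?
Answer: $\frac{125003}{8} \approx 15625.0$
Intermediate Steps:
$B = - \frac{24365}{8}$ ($B = \left(- \frac{1}{8}\right) 24365 = - \frac{24365}{8} \approx -3045.6$)
$\left(13025 + 5646\right) + B = \left(13025 + 5646\right) - \frac{24365}{8} = 18671 - \frac{24365}{8} = \frac{125003}{8}$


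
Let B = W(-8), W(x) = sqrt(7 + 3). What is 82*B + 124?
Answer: 124 + 82*sqrt(10) ≈ 383.31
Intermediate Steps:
W(x) = sqrt(10)
B = sqrt(10) ≈ 3.1623
82*B + 124 = 82*sqrt(10) + 124 = 124 + 82*sqrt(10)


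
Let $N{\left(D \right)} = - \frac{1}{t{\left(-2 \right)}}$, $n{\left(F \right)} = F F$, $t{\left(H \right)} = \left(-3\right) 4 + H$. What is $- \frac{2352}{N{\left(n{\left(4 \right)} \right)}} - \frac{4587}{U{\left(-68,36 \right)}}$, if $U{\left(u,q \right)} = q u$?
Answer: $- \frac{26867719}{816} \approx -32926.0$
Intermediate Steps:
$t{\left(H \right)} = -12 + H$
$n{\left(F \right)} = F^{2}$
$N{\left(D \right)} = \frac{1}{14}$ ($N{\left(D \right)} = - \frac{1}{-12 - 2} = - \frac{1}{-14} = \left(-1\right) \left(- \frac{1}{14}\right) = \frac{1}{14}$)
$- \frac{2352}{N{\left(n{\left(4 \right)} \right)}} - \frac{4587}{U{\left(-68,36 \right)}} = - 2352 \frac{1}{\frac{1}{14}} - \frac{4587}{36 \left(-68\right)} = \left(-2352\right) 14 - \frac{4587}{-2448} = -32928 - - \frac{1529}{816} = -32928 + \frac{1529}{816} = - \frac{26867719}{816}$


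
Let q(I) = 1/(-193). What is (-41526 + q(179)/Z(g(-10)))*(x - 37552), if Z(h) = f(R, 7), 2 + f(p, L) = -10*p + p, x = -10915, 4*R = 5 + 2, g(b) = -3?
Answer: 27579214523458/13703 ≈ 2.0126e+9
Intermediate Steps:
R = 7/4 (R = (5 + 2)/4 = (¼)*7 = 7/4 ≈ 1.7500)
f(p, L) = -2 - 9*p (f(p, L) = -2 + (-10*p + p) = -2 - 9*p)
Z(h) = -71/4 (Z(h) = -2 - 9*7/4 = -2 - 63/4 = -71/4)
q(I) = -1/193
(-41526 + q(179)/Z(g(-10)))*(x - 37552) = (-41526 - 1/(193*(-71/4)))*(-10915 - 37552) = (-41526 - 1/193*(-4/71))*(-48467) = (-41526 + 4/13703)*(-48467) = -569030774/13703*(-48467) = 27579214523458/13703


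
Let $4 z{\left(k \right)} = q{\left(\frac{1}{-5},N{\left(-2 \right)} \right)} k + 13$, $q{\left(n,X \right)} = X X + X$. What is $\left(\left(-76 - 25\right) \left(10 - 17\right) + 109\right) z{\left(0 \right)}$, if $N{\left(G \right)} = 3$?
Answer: $2652$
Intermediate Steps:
$q{\left(n,X \right)} = X + X^{2}$ ($q{\left(n,X \right)} = X^{2} + X = X + X^{2}$)
$z{\left(k \right)} = \frac{13}{4} + 3 k$ ($z{\left(k \right)} = \frac{3 \left(1 + 3\right) k + 13}{4} = \frac{3 \cdot 4 k + 13}{4} = \frac{12 k + 13}{4} = \frac{13 + 12 k}{4} = \frac{13}{4} + 3 k$)
$\left(\left(-76 - 25\right) \left(10 - 17\right) + 109\right) z{\left(0 \right)} = \left(\left(-76 - 25\right) \left(10 - 17\right) + 109\right) \left(\frac{13}{4} + 3 \cdot 0\right) = \left(\left(-101\right) \left(-7\right) + 109\right) \left(\frac{13}{4} + 0\right) = \left(707 + 109\right) \frac{13}{4} = 816 \cdot \frac{13}{4} = 2652$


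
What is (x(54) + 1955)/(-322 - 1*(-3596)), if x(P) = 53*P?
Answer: 4817/3274 ≈ 1.4713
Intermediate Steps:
(x(54) + 1955)/(-322 - 1*(-3596)) = (53*54 + 1955)/(-322 - 1*(-3596)) = (2862 + 1955)/(-322 + 3596) = 4817/3274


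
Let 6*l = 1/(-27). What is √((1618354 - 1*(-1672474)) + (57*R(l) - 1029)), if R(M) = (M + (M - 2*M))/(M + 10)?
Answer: √3289799 ≈ 1813.8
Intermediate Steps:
l = -1/162 (l = (⅙)/(-27) = (⅙)*(-1/27) = -1/162 ≈ -0.0061728)
R(M) = 0 (R(M) = (M - M)/(10 + M) = 0/(10 + M) = 0)
√((1618354 - 1*(-1672474)) + (57*R(l) - 1029)) = √((1618354 - 1*(-1672474)) + (57*0 - 1029)) = √((1618354 + 1672474) + (0 - 1029)) = √(3290828 - 1029) = √3289799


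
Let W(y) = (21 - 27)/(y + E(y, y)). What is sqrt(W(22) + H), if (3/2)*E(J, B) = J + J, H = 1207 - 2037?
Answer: I*sqrt(4921763)/77 ≈ 28.812*I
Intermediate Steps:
H = -830
E(J, B) = 4*J/3 (E(J, B) = 2*(J + J)/3 = 2*(2*J)/3 = 4*J/3)
W(y) = -18/(7*y) (W(y) = (21 - 27)/(y + 4*y/3) = -6*3/(7*y) = -18/(7*y))
sqrt(W(22) + H) = sqrt(-18/7/22 - 830) = sqrt(-18/7*1/22 - 830) = sqrt(-9/77 - 830) = sqrt(-63919/77) = I*sqrt(4921763)/77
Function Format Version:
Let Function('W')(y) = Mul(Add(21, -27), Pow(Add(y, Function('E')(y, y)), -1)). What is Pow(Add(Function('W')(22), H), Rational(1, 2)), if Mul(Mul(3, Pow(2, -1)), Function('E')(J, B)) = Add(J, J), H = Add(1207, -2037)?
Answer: Mul(Rational(1, 77), I, Pow(4921763, Rational(1, 2))) ≈ Mul(28.812, I)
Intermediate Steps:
H = -830
Function('E')(J, B) = Mul(Rational(4, 3), J) (Function('E')(J, B) = Mul(Rational(2, 3), Add(J, J)) = Mul(Rational(2, 3), Mul(2, J)) = Mul(Rational(4, 3), J))
Function('W')(y) = Mul(Rational(-18, 7), Pow(y, -1)) (Function('W')(y) = Mul(Add(21, -27), Pow(Add(y, Mul(Rational(4, 3), y)), -1)) = Mul(-6, Pow(Mul(Rational(7, 3), y), -1)) = Mul(-6, Mul(Rational(3, 7), Pow(y, -1))) = Mul(Rational(-18, 7), Pow(y, -1)))
Pow(Add(Function('W')(22), H), Rational(1, 2)) = Pow(Add(Mul(Rational(-18, 7), Pow(22, -1)), -830), Rational(1, 2)) = Pow(Add(Mul(Rational(-18, 7), Rational(1, 22)), -830), Rational(1, 2)) = Pow(Add(Rational(-9, 77), -830), Rational(1, 2)) = Pow(Rational(-63919, 77), Rational(1, 2)) = Mul(Rational(1, 77), I, Pow(4921763, Rational(1, 2)))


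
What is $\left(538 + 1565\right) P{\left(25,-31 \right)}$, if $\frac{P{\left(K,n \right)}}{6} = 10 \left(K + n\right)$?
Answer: $-757080$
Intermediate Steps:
$P{\left(K,n \right)} = 60 K + 60 n$ ($P{\left(K,n \right)} = 6 \cdot 10 \left(K + n\right) = 6 \left(10 K + 10 n\right) = 60 K + 60 n$)
$\left(538 + 1565\right) P{\left(25,-31 \right)} = \left(538 + 1565\right) \left(60 \cdot 25 + 60 \left(-31\right)\right) = 2103 \left(1500 - 1860\right) = 2103 \left(-360\right) = -757080$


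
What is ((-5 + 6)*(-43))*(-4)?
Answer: 172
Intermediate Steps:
((-5 + 6)*(-43))*(-4) = (1*(-43))*(-4) = -43*(-4) = 172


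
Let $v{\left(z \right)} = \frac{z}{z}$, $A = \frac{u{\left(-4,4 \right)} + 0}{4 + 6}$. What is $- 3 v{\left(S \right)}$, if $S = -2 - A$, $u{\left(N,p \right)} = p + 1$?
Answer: $-3$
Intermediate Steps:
$u{\left(N,p \right)} = 1 + p$
$A = \frac{1}{2}$ ($A = \frac{\left(1 + 4\right) + 0}{4 + 6} = \frac{5 + 0}{10} = 5 \cdot \frac{1}{10} = \frac{1}{2} \approx 0.5$)
$S = - \frac{5}{2}$ ($S = -2 - \frac{1}{2} = - \frac{5}{2} \approx -2.5$)
$v{\left(z \right)} = 1$
$- 3 v{\left(S \right)} = \left(-3\right) 1 = -3$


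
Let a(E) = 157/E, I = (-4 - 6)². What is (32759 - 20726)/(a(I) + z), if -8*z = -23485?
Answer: 267400/65271 ≈ 4.0968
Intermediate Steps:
z = 23485/8 (z = -⅛*(-23485) = 23485/8 ≈ 2935.6)
I = 100 (I = (-10)² = 100)
(32759 - 20726)/(a(I) + z) = (32759 - 20726)/(157/100 + 23485/8) = 12033/(157*(1/100) + 23485/8) = 12033/(157/100 + 23485/8) = 12033/(587439/200) = 12033*(200/587439) = 267400/65271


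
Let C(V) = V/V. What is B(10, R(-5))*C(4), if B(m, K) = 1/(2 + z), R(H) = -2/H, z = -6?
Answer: -¼ ≈ -0.25000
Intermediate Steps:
B(m, K) = -¼ (B(m, K) = 1/(2 - 6) = 1/(-4) = -¼)
C(V) = 1
B(10, R(-5))*C(4) = -¼*1 = -¼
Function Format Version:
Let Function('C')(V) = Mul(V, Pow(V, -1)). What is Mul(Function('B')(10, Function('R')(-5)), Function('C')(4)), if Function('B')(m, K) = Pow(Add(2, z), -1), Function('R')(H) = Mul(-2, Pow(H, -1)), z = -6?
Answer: Rational(-1, 4) ≈ -0.25000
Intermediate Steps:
Function('B')(m, K) = Rational(-1, 4) (Function('B')(m, K) = Pow(Add(2, -6), -1) = Pow(-4, -1) = Rational(-1, 4))
Function('C')(V) = 1
Mul(Function('B')(10, Function('R')(-5)), Function('C')(4)) = Mul(Rational(-1, 4), 1) = Rational(-1, 4)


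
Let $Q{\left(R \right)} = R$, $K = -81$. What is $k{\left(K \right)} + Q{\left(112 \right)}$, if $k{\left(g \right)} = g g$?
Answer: $6673$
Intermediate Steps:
$k{\left(g \right)} = g^{2}$
$k{\left(K \right)} + Q{\left(112 \right)} = \left(-81\right)^{2} + 112 = 6561 + 112 = 6673$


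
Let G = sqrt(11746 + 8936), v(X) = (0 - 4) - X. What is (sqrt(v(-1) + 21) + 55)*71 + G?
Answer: 3905 + 3*sqrt(2298) + 213*sqrt(2) ≈ 4350.0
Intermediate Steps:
v(X) = -4 - X
G = 3*sqrt(2298) (G = sqrt(20682) = 3*sqrt(2298) ≈ 143.81)
(sqrt(v(-1) + 21) + 55)*71 + G = (sqrt((-4 - 1*(-1)) + 21) + 55)*71 + 3*sqrt(2298) = (sqrt((-4 + 1) + 21) + 55)*71 + 3*sqrt(2298) = (sqrt(-3 + 21) + 55)*71 + 3*sqrt(2298) = (sqrt(18) + 55)*71 + 3*sqrt(2298) = (3*sqrt(2) + 55)*71 + 3*sqrt(2298) = (55 + 3*sqrt(2))*71 + 3*sqrt(2298) = (3905 + 213*sqrt(2)) + 3*sqrt(2298) = 3905 + 3*sqrt(2298) + 213*sqrt(2)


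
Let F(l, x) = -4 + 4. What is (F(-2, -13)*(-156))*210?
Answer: 0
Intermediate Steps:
F(l, x) = 0
(F(-2, -13)*(-156))*210 = (0*(-156))*210 = 0*210 = 0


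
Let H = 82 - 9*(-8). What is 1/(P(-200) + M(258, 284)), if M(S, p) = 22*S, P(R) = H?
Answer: 1/5830 ≈ 0.00017153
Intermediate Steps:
H = 154 (H = 82 + 72 = 154)
P(R) = 154
1/(P(-200) + M(258, 284)) = 1/(154 + 22*258) = 1/(154 + 5676) = 1/5830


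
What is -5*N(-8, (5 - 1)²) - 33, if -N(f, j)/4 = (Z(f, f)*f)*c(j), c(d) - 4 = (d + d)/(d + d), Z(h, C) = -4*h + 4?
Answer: -28833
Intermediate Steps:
Z(h, C) = 4 - 4*h
c(d) = 5 (c(d) = 4 + (d + d)/(d + d) = 4 + (2*d)/((2*d)) = 4 + (2*d)*(1/(2*d)) = 4 + 1 = 5)
N(f, j) = -20*f*(4 - 4*f) (N(f, j) = -4*(4 - 4*f)*f*5 = -4*f*(4 - 4*f)*5 = -20*f*(4 - 4*f))
-5*N(-8, (5 - 1)²) - 33 = -400*(-8)*(-1 - 8) - 33 = -400*(-8)*(-9) - 33 = -5*5760 - 33 = -28800 - 33 = -28833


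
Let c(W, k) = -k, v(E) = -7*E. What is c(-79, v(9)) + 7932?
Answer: 7995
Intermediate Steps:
c(-79, v(9)) + 7932 = -(-7)*9 + 7932 = -1*(-63) + 7932 = 63 + 7932 = 7995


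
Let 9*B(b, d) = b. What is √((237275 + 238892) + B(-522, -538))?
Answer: 3*√52901 ≈ 690.01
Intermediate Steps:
B(b, d) = b/9
√((237275 + 238892) + B(-522, -538)) = √((237275 + 238892) + (⅑)*(-522)) = √(476167 - 58) = √476109 = 3*√52901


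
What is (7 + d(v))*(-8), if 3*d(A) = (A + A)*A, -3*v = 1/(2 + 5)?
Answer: -74104/1323 ≈ -56.012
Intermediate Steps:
v = -1/21 (v = -1/(3*(2 + 5)) = -1/3/7 = -1/3*1/7 = -1/21 ≈ -0.047619)
d(A) = 2*A**2/3 (d(A) = ((A + A)*A)/3 = ((2*A)*A)/3 = (2*A**2)/3 = 2*A**2/3)
(7 + d(v))*(-8) = (7 + 2*(-1/21)**2/3)*(-8) = (7 + (2/3)*(1/441))*(-8) = (7 + 2/1323)*(-8) = (9263/1323)*(-8) = -74104/1323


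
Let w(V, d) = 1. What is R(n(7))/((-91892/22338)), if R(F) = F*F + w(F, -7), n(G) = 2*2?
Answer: -189873/45946 ≈ -4.1325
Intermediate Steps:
n(G) = 4
R(F) = 1 + F² (R(F) = F*F + 1 = F² + 1 = 1 + F²)
R(n(7))/((-91892/22338)) = (1 + 4²)/((-91892/22338)) = (1 + 16)/((-91892*1/22338)) = 17/(-45946/11169) = 17*(-11169/45946) = -189873/45946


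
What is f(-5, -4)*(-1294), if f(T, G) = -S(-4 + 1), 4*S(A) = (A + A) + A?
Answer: -5823/2 ≈ -2911.5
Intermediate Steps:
S(A) = 3*A/4 (S(A) = ((A + A) + A)/4 = (2*A + A)/4 = (3*A)/4 = 3*A/4)
f(T, G) = 9/4 (f(T, G) = -3*(-4 + 1)/4 = -3*(-3)/4 = -1*(-9/4) = 9/4)
f(-5, -4)*(-1294) = (9/4)*(-1294) = -5823/2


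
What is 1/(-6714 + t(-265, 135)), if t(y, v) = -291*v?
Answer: -1/45999 ≈ -2.1740e-5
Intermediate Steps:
1/(-6714 + t(-265, 135)) = 1/(-6714 - 291*135) = 1/(-6714 - 39285) = 1/(-45999) = -1/45999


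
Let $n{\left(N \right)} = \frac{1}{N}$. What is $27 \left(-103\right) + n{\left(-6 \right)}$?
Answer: $- \frac{16687}{6} \approx -2781.2$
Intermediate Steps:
$27 \left(-103\right) + n{\left(-6 \right)} = 27 \left(-103\right) + \frac{1}{-6} = -2781 - \frac{1}{6} = - \frac{16687}{6}$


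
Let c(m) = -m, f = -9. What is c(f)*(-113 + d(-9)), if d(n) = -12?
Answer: -1125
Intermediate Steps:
c(f)*(-113 + d(-9)) = (-1*(-9))*(-113 - 12) = 9*(-125) = -1125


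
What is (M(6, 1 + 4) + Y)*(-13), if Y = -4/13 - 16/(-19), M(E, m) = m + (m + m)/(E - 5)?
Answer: -3837/19 ≈ -201.95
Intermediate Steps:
M(E, m) = m + 2*m/(-5 + E) (M(E, m) = m + (2*m)/(-5 + E) = m + 2*m/(-5 + E))
Y = 132/247 (Y = -4*1/13 - 16*(-1/19) = -4/13 + 16/19 = 132/247 ≈ 0.53441)
(M(6, 1 + 4) + Y)*(-13) = ((1 + 4)*(-3 + 6)/(-5 + 6) + 132/247)*(-13) = (5*3/1 + 132/247)*(-13) = (5*1*3 + 132/247)*(-13) = (15 + 132/247)*(-13) = (3837/247)*(-13) = -3837/19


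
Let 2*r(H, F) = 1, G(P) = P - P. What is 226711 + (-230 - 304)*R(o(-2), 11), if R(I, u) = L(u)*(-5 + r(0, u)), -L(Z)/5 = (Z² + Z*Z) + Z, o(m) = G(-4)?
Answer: -2813084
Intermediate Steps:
G(P) = 0
o(m) = 0
r(H, F) = ½ (r(H, F) = (½)*1 = ½)
L(Z) = -10*Z² - 5*Z (L(Z) = -5*((Z² + Z*Z) + Z) = -5*((Z² + Z²) + Z) = -5*(2*Z² + Z) = -5*(Z + 2*Z²) = -10*Z² - 5*Z)
R(I, u) = 45*u*(1 + 2*u)/2 (R(I, u) = (-5*u*(1 + 2*u))*(-5 + ½) = -5*u*(1 + 2*u)*(-9/2) = 45*u*(1 + 2*u)/2)
226711 + (-230 - 304)*R(o(-2), 11) = 226711 + (-230 - 304)*((45/2)*11*(1 + 2*11)) = 226711 - 12015*11*(1 + 22) = 226711 - 12015*11*23 = 226711 - 534*11385/2 = 226711 - 3039795 = -2813084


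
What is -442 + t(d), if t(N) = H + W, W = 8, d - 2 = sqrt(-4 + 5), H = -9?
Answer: -443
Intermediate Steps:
d = 3 (d = 2 + sqrt(-4 + 5) = 2 + sqrt(1) = 2 + 1 = 3)
t(N) = -1 (t(N) = -9 + 8 = -1)
-442 + t(d) = -442 - 1 = -443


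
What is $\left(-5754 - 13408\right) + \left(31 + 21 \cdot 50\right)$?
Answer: $-18081$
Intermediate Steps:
$\left(-5754 - 13408\right) + \left(31 + 21 \cdot 50\right) = -19162 + \left(31 + 1050\right) = -19162 + 1081 = -18081$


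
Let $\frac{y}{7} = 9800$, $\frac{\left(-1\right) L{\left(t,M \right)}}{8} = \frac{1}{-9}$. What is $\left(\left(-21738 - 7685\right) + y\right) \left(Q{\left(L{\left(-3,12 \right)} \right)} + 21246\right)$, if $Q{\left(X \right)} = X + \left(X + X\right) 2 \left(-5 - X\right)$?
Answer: $\frac{2494707202}{3} \approx 8.3157 \cdot 10^{8}$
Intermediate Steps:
$L{\left(t,M \right)} = \frac{8}{9}$ ($L{\left(t,M \right)} = - \frac{8}{-9} = \left(-8\right) \left(- \frac{1}{9}\right) = \frac{8}{9}$)
$y = 68600$ ($y = 7 \cdot 9800 = 68600$)
$Q{\left(X \right)} = X + 4 X \left(-5 - X\right)$ ($Q{\left(X \right)} = X + 2 X 2 \left(-5 - X\right) = X + 4 X \left(-5 - X\right)$)
$\left(\left(-21738 - 7685\right) + y\right) \left(Q{\left(L{\left(-3,12 \right)} \right)} + 21246\right) = \left(\left(-21738 - 7685\right) + 68600\right) \left(\left(-1\right) \frac{8}{9} \left(19 + 4 \cdot \frac{8}{9}\right) + 21246\right) = \left(\left(-21738 - 7685\right) + 68600\right) \left(\left(-1\right) \frac{8}{9} \left(19 + \frac{32}{9}\right) + 21246\right) = \left(-29423 + 68600\right) \left(\left(-1\right) \frac{8}{9} \cdot \frac{203}{9} + 21246\right) = 39177 \left(- \frac{1624}{81} + 21246\right) = 39177 \cdot \frac{1719302}{81} = \frac{2494707202}{3}$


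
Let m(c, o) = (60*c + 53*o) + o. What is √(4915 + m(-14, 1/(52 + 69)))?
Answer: √493129/11 ≈ 63.839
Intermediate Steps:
m(c, o) = 54*o + 60*c (m(c, o) = (53*o + 60*c) + o = 54*o + 60*c)
√(4915 + m(-14, 1/(52 + 69))) = √(4915 + (54/(52 + 69) + 60*(-14))) = √(4915 + (54/121 - 840)) = √(4915 - 101586/121) = √(493129/121) = √493129/11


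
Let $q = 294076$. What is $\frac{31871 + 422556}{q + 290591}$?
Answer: $\frac{454427}{584667} \approx 0.77724$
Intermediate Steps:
$\frac{31871 + 422556}{q + 290591} = \frac{31871 + 422556}{294076 + 290591} = \frac{454427}{584667}$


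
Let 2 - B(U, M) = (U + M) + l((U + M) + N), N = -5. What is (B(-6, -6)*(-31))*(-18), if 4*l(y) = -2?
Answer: 8091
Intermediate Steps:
l(y) = -½ (l(y) = (¼)*(-2) = -½)
B(U, M) = 5/2 - M - U (B(U, M) = 2 - ((U + M) - ½) = 2 - ((M + U) - ½) = 2 - (-½ + M + U) = 2 + (½ - M - U) = 5/2 - M - U)
(B(-6, -6)*(-31))*(-18) = ((5/2 - 1*(-6) - 1*(-6))*(-31))*(-18) = ((5/2 + 6 + 6)*(-31))*(-18) = ((29/2)*(-31))*(-18) = -899/2*(-18) = 8091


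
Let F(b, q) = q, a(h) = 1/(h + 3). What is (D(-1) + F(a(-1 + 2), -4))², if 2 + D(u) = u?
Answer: 49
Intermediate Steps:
a(h) = 1/(3 + h)
D(u) = -2 + u
(D(-1) + F(a(-1 + 2), -4))² = ((-2 - 1) - 4)² = (-3 - 4)² = (-7)² = 49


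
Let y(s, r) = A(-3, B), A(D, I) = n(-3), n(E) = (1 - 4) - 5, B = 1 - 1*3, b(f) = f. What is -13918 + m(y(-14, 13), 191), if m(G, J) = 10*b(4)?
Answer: -13878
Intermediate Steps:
B = -2 (B = 1 - 3 = -2)
n(E) = -8 (n(E) = -3 - 5 = -8)
A(D, I) = -8
y(s, r) = -8
m(G, J) = 40 (m(G, J) = 10*4 = 40)
-13918 + m(y(-14, 13), 191) = -13918 + 40 = -13878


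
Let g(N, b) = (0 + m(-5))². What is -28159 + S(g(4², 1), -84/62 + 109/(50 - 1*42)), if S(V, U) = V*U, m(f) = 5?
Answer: -6907357/248 ≈ -27852.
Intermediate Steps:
g(N, b) = 25 (g(N, b) = (0 + 5)² = 5² = 25)
S(V, U) = U*V
-28159 + S(g(4², 1), -84/62 + 109/(50 - 1*42)) = -28159 + (-84/62 + 109/(50 - 1*42))*25 = -28159 + (-84*1/62 + 109/(50 - 42))*25 = -28159 + (-42/31 + 109/8)*25 = -28159 + (3043/248)*25 = -28159 + 76075/248 = -6907357/248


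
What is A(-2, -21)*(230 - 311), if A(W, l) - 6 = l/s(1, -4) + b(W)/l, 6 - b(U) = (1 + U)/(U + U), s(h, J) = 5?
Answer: -17307/140 ≈ -123.62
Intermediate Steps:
b(U) = 6 - (1 + U)/(2*U) (b(U) = 6 - (1 + U)/(U + U) = 6 - (1 + U)/(2*U))
A(W, l) = 6 + l/5 + (-1 + 11*W)/(2*W*l) (A(W, l) = 6 + (l/5 + ((-1 + 11*W)/(2*W))/l) = 6 + (l*(⅕) + (-1 + 11*W)/(2*W*l)) = 6 + (l/5 + (-1 + 11*W)/(2*W*l)) = 6 + l/5 + (-1 + 11*W)/(2*W*l))
A(-2, -21)*(230 - 311) = (6 + (⅕)*(-21) + (11/2)/(-21) - ½/(-2*(-21)))*(230 - 311) = (6 - 21/5 + (11/2)*(-1/21) - ½*(-½)*(-1/21))*(-81) = (6 - 21/5 - 11/42 - 1/84)*(-81) = (641/420)*(-81) = -17307/140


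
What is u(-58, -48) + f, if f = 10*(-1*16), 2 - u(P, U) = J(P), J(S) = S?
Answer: -100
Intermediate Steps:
u(P, U) = 2 - P
f = -160 (f = 10*(-16) = -160)
u(-58, -48) + f = (2 - 1*(-58)) - 160 = (2 + 58) - 160 = 60 - 160 = -100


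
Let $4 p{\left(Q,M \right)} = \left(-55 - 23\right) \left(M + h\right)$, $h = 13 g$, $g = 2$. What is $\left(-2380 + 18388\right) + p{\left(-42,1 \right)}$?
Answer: $\frac{30963}{2} \approx 15482.0$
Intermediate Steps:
$h = 26$ ($h = 13 \cdot 2 = 26$)
$p{\left(Q,M \right)} = -507 - \frac{39 M}{2}$ ($p{\left(Q,M \right)} = \frac{\left(-55 - 23\right) \left(M + 26\right)}{4} = \frac{\left(-78\right) \left(26 + M\right)}{4} = \frac{-2028 - 78 M}{4} = -507 - \frac{39 M}{2}$)
$\left(-2380 + 18388\right) + p{\left(-42,1 \right)} = \left(-2380 + 18388\right) - \frac{1053}{2} = 16008 - \frac{1053}{2} = \frac{30963}{2}$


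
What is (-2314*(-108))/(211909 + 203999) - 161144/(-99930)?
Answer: 425901782/192415215 ≈ 2.2135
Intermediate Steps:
(-2314*(-108))/(211909 + 203999) - 161144/(-99930) = 249912/415908 - 161144*(-1/99930) = 249912*(1/415908) + 80572/49965 = 2314/3851 + 80572/49965 = 425901782/192415215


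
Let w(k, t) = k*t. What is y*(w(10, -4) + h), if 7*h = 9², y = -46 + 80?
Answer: -6766/7 ≈ -966.57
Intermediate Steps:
y = 34
h = 81/7 (h = (⅐)*9² = (⅐)*81 = 81/7 ≈ 11.571)
y*(w(10, -4) + h) = 34*(10*(-4) + 81/7) = 34*(-40 + 81/7) = 34*(-199/7) = -6766/7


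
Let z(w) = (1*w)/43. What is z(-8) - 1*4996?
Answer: -214836/43 ≈ -4996.2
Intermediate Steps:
z(w) = w/43 (z(w) = w*(1/43) = w/43)
z(-8) - 1*4996 = (1/43)*(-8) - 1*4996 = -8/43 - 4996 = -214836/43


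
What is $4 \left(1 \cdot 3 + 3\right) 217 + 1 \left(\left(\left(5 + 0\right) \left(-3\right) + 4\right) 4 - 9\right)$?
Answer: $5155$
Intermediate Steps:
$4 \left(1 \cdot 3 + 3\right) 217 + 1 \left(\left(\left(5 + 0\right) \left(-3\right) + 4\right) 4 - 9\right) = 4 \left(3 + 3\right) 217 + 1 \left(\left(5 \left(-3\right) + 4\right) 4 - 9\right) = 4 \cdot 6 \cdot 217 + 1 \left(\left(-15 + 4\right) 4 - 9\right) = 24 \cdot 217 + 1 \left(\left(-11\right) 4 - 9\right) = 5208 + 1 \left(-44 - 9\right) = 5208 + 1 \left(-53\right) = 5208 - 53 = 5155$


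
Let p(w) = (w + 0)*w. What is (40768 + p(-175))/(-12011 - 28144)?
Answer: -71393/40155 ≈ -1.7779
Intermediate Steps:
p(w) = w² (p(w) = w*w = w²)
(40768 + p(-175))/(-12011 - 28144) = (40768 + (-175)²)/(-12011 - 28144) = (40768 + 30625)/(-40155) = 71393*(-1/40155) = -71393/40155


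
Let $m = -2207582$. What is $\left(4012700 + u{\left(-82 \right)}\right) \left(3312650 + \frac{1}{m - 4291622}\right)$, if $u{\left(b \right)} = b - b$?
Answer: $\frac{21597944572913651825}{1624801} \approx 1.3293 \cdot 10^{13}$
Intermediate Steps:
$u{\left(b \right)} = 0$
$\left(4012700 + u{\left(-82 \right)}\right) \left(3312650 + \frac{1}{m - 4291622}\right) = \left(4012700 + 0\right) \left(3312650 + \frac{1}{-2207582 - 4291622}\right) = 4012700 \left(3312650 + \frac{1}{-6499204}\right) = 4012700 \left(3312650 - \frac{1}{6499204}\right) = 4012700 \cdot \frac{21529588130599}{6499204} = \frac{21597944572913651825}{1624801}$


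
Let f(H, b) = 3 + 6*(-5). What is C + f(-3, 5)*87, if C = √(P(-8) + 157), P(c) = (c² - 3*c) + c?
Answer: -2349 + √237 ≈ -2333.6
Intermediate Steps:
P(c) = c² - 2*c
f(H, b) = -27 (f(H, b) = 3 - 30 = -27)
C = √237 (C = √(-8*(-2 - 8) + 157) = √(-8*(-10) + 157) = √(80 + 157) = √237 ≈ 15.395)
C + f(-3, 5)*87 = √237 - 27*87 = √237 - 2349 = -2349 + √237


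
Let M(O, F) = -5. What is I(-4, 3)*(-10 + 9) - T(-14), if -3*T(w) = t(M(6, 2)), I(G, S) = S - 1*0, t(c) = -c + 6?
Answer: 2/3 ≈ 0.66667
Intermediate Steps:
t(c) = 6 - c
I(G, S) = S (I(G, S) = S + 0 = S)
T(w) = -11/3 (T(w) = -(6 - 1*(-5))/3 = -(6 + 5)/3 = -1/3*11 = -11/3)
I(-4, 3)*(-10 + 9) - T(-14) = 3*(-10 + 9) - 1*(-11/3) = 3*(-1) + 11/3 = -3 + 11/3 = 2/3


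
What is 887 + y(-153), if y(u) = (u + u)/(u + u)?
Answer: 888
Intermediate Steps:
y(u) = 1 (y(u) = (2*u)/((2*u)) = (2*u)*(1/(2*u)) = 1)
887 + y(-153) = 887 + 1 = 888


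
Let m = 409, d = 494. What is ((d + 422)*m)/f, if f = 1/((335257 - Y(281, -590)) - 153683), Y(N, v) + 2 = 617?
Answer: 67795203596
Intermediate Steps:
Y(N, v) = 615 (Y(N, v) = -2 + 617 = 615)
f = 1/180959 (f = 1/((335257 - 1*615) - 153683) = 1/((335257 - 615) - 153683) = 1/(334642 - 153683) = 1/180959 ≈ 5.5261e-6)
((d + 422)*m)/f = ((494 + 422)*409)/(1/180959) = (916*409)*180959 = 374644*180959 = 67795203596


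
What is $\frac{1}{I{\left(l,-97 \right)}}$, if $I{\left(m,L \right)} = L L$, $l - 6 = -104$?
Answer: $\frac{1}{9409} \approx 0.00010628$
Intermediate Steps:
$l = -98$ ($l = 6 - 104 = -98$)
$I{\left(m,L \right)} = L^{2}$
$\frac{1}{I{\left(l,-97 \right)}} = \frac{1}{\left(-97\right)^{2}} = \frac{1}{9409}$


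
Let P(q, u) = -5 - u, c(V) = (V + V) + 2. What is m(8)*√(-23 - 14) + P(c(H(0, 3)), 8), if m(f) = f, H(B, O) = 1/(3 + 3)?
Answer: -13 + 8*I*√37 ≈ -13.0 + 48.662*I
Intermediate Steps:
H(B, O) = ⅙ (H(B, O) = 1/6 = ⅙)
c(V) = 2 + 2*V (c(V) = 2*V + 2 = 2 + 2*V)
m(8)*√(-23 - 14) + P(c(H(0, 3)), 8) = 8*√(-23 - 14) + (-5 - 1*8) = 8*√(-37) + (-5 - 8) = 8*(I*√37) - 13 = 8*I*√37 - 13 = -13 + 8*I*√37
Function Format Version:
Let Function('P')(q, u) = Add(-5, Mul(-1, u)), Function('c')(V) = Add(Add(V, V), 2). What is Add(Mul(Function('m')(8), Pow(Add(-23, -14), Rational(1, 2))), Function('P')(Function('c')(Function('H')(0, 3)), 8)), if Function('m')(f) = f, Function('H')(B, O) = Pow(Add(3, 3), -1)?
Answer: Add(-13, Mul(8, I, Pow(37, Rational(1, 2)))) ≈ Add(-13.000, Mul(48.662, I))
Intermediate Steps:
Function('H')(B, O) = Rational(1, 6) (Function('H')(B, O) = Pow(6, -1) = Rational(1, 6))
Function('c')(V) = Add(2, Mul(2, V)) (Function('c')(V) = Add(Mul(2, V), 2) = Add(2, Mul(2, V)))
Add(Mul(Function('m')(8), Pow(Add(-23, -14), Rational(1, 2))), Function('P')(Function('c')(Function('H')(0, 3)), 8)) = Add(Mul(8, Pow(Add(-23, -14), Rational(1, 2))), Add(-5, Mul(-1, 8))) = Add(Mul(8, Pow(-37, Rational(1, 2))), Add(-5, -8)) = Add(Mul(8, Mul(I, Pow(37, Rational(1, 2)))), -13) = Add(Mul(8, I, Pow(37, Rational(1, 2))), -13) = Add(-13, Mul(8, I, Pow(37, Rational(1, 2))))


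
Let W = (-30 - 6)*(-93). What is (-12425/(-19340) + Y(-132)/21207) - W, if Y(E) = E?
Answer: -91526606143/27342892 ≈ -3347.4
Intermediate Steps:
W = 3348 (W = -36*(-93) = 3348)
(-12425/(-19340) + Y(-132)/21207) - W = (-12425/(-19340) - 132/21207) - 1*3348 = (-12425*(-1/19340) - 132*1/21207) - 3348 = (2485/3868 - 44/7069) - 3348 = 17396273/27342892 - 3348 = -91526606143/27342892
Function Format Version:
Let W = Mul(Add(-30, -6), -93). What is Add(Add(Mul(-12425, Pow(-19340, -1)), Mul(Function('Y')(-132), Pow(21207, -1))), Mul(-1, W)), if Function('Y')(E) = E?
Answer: Rational(-91526606143, 27342892) ≈ -3347.4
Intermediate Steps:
W = 3348 (W = Mul(-36, -93) = 3348)
Add(Add(Mul(-12425, Pow(-19340, -1)), Mul(Function('Y')(-132), Pow(21207, -1))), Mul(-1, W)) = Add(Add(Mul(-12425, Pow(-19340, -1)), Mul(-132, Pow(21207, -1))), Mul(-1, 3348)) = Add(Add(Mul(-12425, Rational(-1, 19340)), Mul(-132, Rational(1, 21207))), -3348) = Add(Add(Rational(2485, 3868), Rational(-44, 7069)), -3348) = Add(Rational(17396273, 27342892), -3348) = Rational(-91526606143, 27342892)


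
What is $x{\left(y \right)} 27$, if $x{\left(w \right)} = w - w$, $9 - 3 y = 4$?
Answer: $0$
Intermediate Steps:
$y = \frac{5}{3}$ ($y = 3 - \frac{4}{3} = \frac{5}{3} \approx 1.6667$)
$x{\left(w \right)} = 0$
$x{\left(y \right)} 27 = 0 \cdot 27 = 0$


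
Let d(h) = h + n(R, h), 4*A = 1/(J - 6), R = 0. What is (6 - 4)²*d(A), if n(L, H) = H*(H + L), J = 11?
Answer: 21/100 ≈ 0.21000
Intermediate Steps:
A = 1/20 (A = 1/(4*(11 - 6)) = (¼)/5 = (¼)*(⅕) = 1/20 ≈ 0.050000)
d(h) = h + h² (d(h) = h + h*(h + 0) = h + h*h = h + h²)
(6 - 4)²*d(A) = (6 - 4)²*((1 + 1/20)/20) = 2²*((1/20)*(21/20)) = 4*(21/400) = 21/100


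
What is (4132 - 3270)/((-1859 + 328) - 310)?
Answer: -862/1841 ≈ -0.46822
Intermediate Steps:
(4132 - 3270)/((-1859 + 328) - 310) = 862/(-1531 - 310) = 862/(-1841) = 862*(-1/1841) = -862/1841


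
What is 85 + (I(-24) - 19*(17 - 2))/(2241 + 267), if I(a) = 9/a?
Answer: 567719/6688 ≈ 84.886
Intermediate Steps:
85 + (I(-24) - 19*(17 - 2))/(2241 + 267) = 85 + (9/(-24) - 19*(17 - 2))/(2241 + 267) = 85 + (9*(-1/24) - 19*15)/2508 = 85 + (-3/8 - 285)*(1/2508) = 85 - 2283/8*1/2508 = 85 - 761/6688 = 567719/6688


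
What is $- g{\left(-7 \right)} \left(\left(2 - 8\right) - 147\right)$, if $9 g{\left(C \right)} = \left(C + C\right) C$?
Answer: $1666$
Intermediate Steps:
$g{\left(C \right)} = \frac{2 C^{2}}{9}$ ($g{\left(C \right)} = \frac{\left(C + C\right) C}{9} = \frac{2 C C}{9} = \frac{2 C^{2}}{9}$)
$- g{\left(-7 \right)} \left(\left(2 - 8\right) - 147\right) = - \frac{2 \left(-7\right)^{2}}{9} \left(\left(2 - 8\right) - 147\right) = - \frac{2}{9} \cdot 49 \left(\left(2 - 8\right) - 147\right) = - \frac{98 \left(-6 - 147\right)}{9} = - \frac{98 \left(-153\right)}{9} = \left(-1\right) \left(-1666\right) = 1666$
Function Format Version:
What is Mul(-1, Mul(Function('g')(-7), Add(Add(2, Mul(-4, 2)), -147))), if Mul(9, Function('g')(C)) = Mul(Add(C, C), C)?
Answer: 1666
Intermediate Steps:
Function('g')(C) = Mul(Rational(2, 9), Pow(C, 2)) (Function('g')(C) = Mul(Rational(1, 9), Mul(Add(C, C), C)) = Mul(Rational(1, 9), Mul(Mul(2, C), C)) = Mul(Rational(1, 9), Mul(2, Pow(C, 2))) = Mul(Rational(2, 9), Pow(C, 2)))
Mul(-1, Mul(Function('g')(-7), Add(Add(2, Mul(-4, 2)), -147))) = Mul(-1, Mul(Mul(Rational(2, 9), Pow(-7, 2)), Add(Add(2, Mul(-4, 2)), -147))) = Mul(-1, Mul(Mul(Rational(2, 9), 49), Add(Add(2, -8), -147))) = Mul(-1, Mul(Rational(98, 9), Add(-6, -147))) = Mul(-1, Mul(Rational(98, 9), -153)) = Mul(-1, -1666) = 1666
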